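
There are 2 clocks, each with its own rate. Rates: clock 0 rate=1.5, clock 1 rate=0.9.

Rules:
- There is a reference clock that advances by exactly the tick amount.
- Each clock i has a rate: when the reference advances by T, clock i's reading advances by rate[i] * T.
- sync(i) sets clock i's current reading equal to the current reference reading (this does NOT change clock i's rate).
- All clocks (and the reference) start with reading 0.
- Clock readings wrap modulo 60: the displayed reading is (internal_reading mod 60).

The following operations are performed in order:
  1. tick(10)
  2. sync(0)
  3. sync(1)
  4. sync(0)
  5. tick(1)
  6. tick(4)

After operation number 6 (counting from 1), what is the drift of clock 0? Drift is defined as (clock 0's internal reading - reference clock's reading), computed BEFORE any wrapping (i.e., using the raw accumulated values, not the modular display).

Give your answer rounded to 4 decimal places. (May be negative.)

Answer: 2.5000

Derivation:
After op 1 tick(10): ref=10.0000 raw=[15.0000 9.0000]
After op 2 sync(0): ref=10.0000 raw=[10.0000 9.0000]
After op 3 sync(1): ref=10.0000 raw=[10.0000 10.0000]
After op 4 sync(0): ref=10.0000 raw=[10.0000 10.0000]
After op 5 tick(1): ref=11.0000 raw=[11.5000 10.9000]
After op 6 tick(4): ref=15.0000 raw=[17.5000 14.5000]
Drift of clock 0 after op 6: 17.5000 - 15.0000 = 2.5000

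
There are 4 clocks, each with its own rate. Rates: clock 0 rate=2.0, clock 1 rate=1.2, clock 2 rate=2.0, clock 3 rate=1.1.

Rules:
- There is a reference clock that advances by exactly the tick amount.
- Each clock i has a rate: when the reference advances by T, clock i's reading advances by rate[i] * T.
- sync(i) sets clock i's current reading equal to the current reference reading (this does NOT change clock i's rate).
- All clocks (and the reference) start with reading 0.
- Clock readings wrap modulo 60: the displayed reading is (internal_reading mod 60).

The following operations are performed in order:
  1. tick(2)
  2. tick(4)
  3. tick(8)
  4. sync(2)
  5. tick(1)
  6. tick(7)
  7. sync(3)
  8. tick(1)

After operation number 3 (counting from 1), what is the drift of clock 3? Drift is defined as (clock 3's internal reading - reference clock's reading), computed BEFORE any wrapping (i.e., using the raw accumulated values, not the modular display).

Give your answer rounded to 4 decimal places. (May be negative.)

After op 1 tick(2): ref=2.0000 raw=[4.0000 2.4000 4.0000 2.2000]
After op 2 tick(4): ref=6.0000 raw=[12.0000 7.2000 12.0000 6.6000]
After op 3 tick(8): ref=14.0000 raw=[28.0000 16.8000 28.0000 15.4000]
Drift of clock 3 after op 3: 15.4000 - 14.0000 = 1.4000

Answer: 1.4000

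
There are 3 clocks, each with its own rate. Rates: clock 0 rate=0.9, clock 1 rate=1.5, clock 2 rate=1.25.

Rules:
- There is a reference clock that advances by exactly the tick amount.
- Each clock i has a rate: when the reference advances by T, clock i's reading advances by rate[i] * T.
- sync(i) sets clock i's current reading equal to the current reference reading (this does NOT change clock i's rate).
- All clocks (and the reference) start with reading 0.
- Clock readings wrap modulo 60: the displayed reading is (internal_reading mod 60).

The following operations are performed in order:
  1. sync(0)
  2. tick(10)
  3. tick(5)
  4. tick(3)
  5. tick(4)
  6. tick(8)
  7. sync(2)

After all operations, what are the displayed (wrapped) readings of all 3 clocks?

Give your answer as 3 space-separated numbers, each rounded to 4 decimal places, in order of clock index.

After op 1 sync(0): ref=0.0000 raw=[0.0000 0.0000 0.0000]
After op 2 tick(10): ref=10.0000 raw=[9.0000 15.0000 12.5000]
After op 3 tick(5): ref=15.0000 raw=[13.5000 22.5000 18.7500]
After op 4 tick(3): ref=18.0000 raw=[16.2000 27.0000 22.5000]
After op 5 tick(4): ref=22.0000 raw=[19.8000 33.0000 27.5000]
After op 6 tick(8): ref=30.0000 raw=[27.0000 45.0000 37.5000]
After op 7 sync(2): ref=30.0000 raw=[27.0000 45.0000 30.0000]
Wrap final raw readings (mod 60): 27.0000 mod 60 = 27.0000; 45.0000 mod 60 = 45.0000; 30.0000 mod 60 = 30.0000

Answer: 27.0000 45.0000 30.0000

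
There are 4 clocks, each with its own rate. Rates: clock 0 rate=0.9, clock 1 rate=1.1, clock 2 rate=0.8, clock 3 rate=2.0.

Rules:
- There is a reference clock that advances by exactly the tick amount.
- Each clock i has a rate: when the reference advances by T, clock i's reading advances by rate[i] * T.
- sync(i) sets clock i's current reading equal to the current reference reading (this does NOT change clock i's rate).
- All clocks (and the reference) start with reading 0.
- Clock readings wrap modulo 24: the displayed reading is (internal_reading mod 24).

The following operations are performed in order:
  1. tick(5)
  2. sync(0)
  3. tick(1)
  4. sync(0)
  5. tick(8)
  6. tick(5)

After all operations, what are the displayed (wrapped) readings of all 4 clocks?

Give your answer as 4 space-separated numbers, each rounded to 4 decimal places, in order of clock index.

Answer: 17.7000 20.9000 15.2000 14.0000

Derivation:
After op 1 tick(5): ref=5.0000 raw=[4.5000 5.5000 4.0000 10.0000]
After op 2 sync(0): ref=5.0000 raw=[5.0000 5.5000 4.0000 10.0000]
After op 3 tick(1): ref=6.0000 raw=[5.9000 6.6000 4.8000 12.0000]
After op 4 sync(0): ref=6.0000 raw=[6.0000 6.6000 4.8000 12.0000]
After op 5 tick(8): ref=14.0000 raw=[13.2000 15.4000 11.2000 28.0000]
After op 6 tick(5): ref=19.0000 raw=[17.7000 20.9000 15.2000 38.0000]
Wrap final raw readings (mod 24): 17.7000 mod 24 = 17.7000; 20.9000 mod 24 = 20.9000; 15.2000 mod 24 = 15.2000; 38.0000 mod 24 = 14.0000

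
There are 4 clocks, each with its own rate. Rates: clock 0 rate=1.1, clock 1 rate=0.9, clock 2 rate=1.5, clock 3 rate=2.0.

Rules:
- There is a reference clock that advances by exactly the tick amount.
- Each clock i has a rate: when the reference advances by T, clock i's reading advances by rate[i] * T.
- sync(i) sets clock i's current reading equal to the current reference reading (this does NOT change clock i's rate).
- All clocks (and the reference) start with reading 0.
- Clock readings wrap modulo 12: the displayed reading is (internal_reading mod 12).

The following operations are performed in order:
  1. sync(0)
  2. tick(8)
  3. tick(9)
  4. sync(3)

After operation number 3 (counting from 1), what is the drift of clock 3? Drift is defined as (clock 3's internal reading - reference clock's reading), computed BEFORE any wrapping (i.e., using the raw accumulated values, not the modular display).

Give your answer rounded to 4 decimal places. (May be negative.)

Answer: 17.0000

Derivation:
After op 1 sync(0): ref=0.0000 raw=[0.0000 0.0000 0.0000 0.0000]
After op 2 tick(8): ref=8.0000 raw=[8.8000 7.2000 12.0000 16.0000]
After op 3 tick(9): ref=17.0000 raw=[18.7000 15.3000 25.5000 34.0000]
Drift of clock 3 after op 3: 34.0000 - 17.0000 = 17.0000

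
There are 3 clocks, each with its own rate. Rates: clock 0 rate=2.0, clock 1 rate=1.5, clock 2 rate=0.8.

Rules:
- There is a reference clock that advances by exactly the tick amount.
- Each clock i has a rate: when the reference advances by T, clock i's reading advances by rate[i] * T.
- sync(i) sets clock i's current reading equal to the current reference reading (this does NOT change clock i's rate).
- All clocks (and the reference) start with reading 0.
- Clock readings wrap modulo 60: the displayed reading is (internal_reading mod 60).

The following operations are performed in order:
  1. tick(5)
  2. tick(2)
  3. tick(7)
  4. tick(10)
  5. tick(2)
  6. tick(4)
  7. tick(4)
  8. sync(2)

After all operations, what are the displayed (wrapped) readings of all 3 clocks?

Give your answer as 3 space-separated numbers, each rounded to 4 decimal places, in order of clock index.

After op 1 tick(5): ref=5.0000 raw=[10.0000 7.5000 4.0000]
After op 2 tick(2): ref=7.0000 raw=[14.0000 10.5000 5.6000]
After op 3 tick(7): ref=14.0000 raw=[28.0000 21.0000 11.2000]
After op 4 tick(10): ref=24.0000 raw=[48.0000 36.0000 19.2000]
After op 5 tick(2): ref=26.0000 raw=[52.0000 39.0000 20.8000]
After op 6 tick(4): ref=30.0000 raw=[60.0000 45.0000 24.0000]
After op 7 tick(4): ref=34.0000 raw=[68.0000 51.0000 27.2000]
After op 8 sync(2): ref=34.0000 raw=[68.0000 51.0000 34.0000]
Wrap final raw readings (mod 60): 68.0000 mod 60 = 8.0000; 51.0000 mod 60 = 51.0000; 34.0000 mod 60 = 34.0000

Answer: 8.0000 51.0000 34.0000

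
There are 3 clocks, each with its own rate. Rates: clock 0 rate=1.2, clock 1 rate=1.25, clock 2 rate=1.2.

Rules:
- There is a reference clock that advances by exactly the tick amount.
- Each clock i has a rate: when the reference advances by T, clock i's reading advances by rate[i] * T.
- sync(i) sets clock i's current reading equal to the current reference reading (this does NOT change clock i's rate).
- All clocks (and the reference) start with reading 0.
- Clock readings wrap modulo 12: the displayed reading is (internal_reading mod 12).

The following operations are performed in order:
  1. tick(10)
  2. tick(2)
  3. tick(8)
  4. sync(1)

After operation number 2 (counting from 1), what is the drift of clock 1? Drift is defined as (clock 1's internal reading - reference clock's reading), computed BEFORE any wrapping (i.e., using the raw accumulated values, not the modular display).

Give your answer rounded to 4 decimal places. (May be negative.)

After op 1 tick(10): ref=10.0000 raw=[12.0000 12.5000 12.0000]
After op 2 tick(2): ref=12.0000 raw=[14.4000 15.0000 14.4000]
Drift of clock 1 after op 2: 15.0000 - 12.0000 = 3.0000

Answer: 3.0000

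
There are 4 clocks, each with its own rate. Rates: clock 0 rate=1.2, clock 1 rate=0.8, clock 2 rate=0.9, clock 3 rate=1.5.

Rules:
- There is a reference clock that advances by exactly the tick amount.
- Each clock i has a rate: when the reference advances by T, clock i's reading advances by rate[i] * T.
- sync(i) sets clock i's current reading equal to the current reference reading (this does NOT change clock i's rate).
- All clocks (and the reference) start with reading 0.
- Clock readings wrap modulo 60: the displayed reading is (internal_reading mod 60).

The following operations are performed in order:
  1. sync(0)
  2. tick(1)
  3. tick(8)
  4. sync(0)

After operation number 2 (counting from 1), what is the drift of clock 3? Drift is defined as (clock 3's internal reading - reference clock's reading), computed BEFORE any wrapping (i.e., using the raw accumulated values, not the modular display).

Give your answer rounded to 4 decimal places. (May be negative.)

After op 1 sync(0): ref=0.0000 raw=[0.0000 0.0000 0.0000 0.0000]
After op 2 tick(1): ref=1.0000 raw=[1.2000 0.8000 0.9000 1.5000]
Drift of clock 3 after op 2: 1.5000 - 1.0000 = 0.5000

Answer: 0.5000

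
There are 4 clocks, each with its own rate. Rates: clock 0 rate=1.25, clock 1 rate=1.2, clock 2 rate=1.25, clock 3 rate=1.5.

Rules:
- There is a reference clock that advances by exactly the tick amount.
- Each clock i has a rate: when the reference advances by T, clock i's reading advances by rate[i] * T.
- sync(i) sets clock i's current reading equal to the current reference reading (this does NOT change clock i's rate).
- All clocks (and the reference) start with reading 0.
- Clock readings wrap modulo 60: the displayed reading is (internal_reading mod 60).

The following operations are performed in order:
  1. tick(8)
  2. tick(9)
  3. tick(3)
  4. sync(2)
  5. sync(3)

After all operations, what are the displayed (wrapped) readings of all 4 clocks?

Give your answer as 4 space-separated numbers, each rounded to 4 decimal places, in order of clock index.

Answer: 25.0000 24.0000 20.0000 20.0000

Derivation:
After op 1 tick(8): ref=8.0000 raw=[10.0000 9.6000 10.0000 12.0000]
After op 2 tick(9): ref=17.0000 raw=[21.2500 20.4000 21.2500 25.5000]
After op 3 tick(3): ref=20.0000 raw=[25.0000 24.0000 25.0000 30.0000]
After op 4 sync(2): ref=20.0000 raw=[25.0000 24.0000 20.0000 30.0000]
After op 5 sync(3): ref=20.0000 raw=[25.0000 24.0000 20.0000 20.0000]
Wrap final raw readings (mod 60): 25.0000 mod 60 = 25.0000; 24.0000 mod 60 = 24.0000; 20.0000 mod 60 = 20.0000; 20.0000 mod 60 = 20.0000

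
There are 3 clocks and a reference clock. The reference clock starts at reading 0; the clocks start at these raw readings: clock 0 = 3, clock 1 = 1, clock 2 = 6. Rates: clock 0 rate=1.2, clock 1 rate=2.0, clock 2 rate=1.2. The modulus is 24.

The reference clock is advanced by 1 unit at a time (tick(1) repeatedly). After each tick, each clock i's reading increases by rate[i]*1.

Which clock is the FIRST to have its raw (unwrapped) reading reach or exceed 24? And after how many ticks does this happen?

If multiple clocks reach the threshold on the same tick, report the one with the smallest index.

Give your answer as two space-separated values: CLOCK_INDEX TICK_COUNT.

Answer: 1 12

Derivation:
clock 0: start=3, rate=1.2, needs 24-3 = 21; ticks = ceil(21/1.2) = ceil(17.5000) = 18; reading at tick 18 = 3 + 1.2*18 = 24.6000
clock 1: start=1, rate=2.0, needs 24-1 = 23; ticks = ceil(23/2.0) = ceil(11.5000) = 12; reading at tick 12 = 1 + 2.0*12 = 25.0000
clock 2: start=6, rate=1.2, needs 24-6 = 18; ticks = ceil(18/1.2) = ceil(15.0000) = 15; reading at tick 15 = 6 + 1.2*15 = 24.0000
Minimum tick count = 12; winners = [1]; smallest index = 1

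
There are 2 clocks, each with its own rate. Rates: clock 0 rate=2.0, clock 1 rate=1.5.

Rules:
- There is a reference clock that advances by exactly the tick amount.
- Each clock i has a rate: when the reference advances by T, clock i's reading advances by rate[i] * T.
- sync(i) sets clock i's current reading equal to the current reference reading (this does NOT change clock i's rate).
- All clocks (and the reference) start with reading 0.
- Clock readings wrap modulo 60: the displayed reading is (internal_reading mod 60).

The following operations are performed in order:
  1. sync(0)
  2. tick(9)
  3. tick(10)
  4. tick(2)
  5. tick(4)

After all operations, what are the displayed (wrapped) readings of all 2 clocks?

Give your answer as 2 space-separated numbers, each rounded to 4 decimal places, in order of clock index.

Answer: 50.0000 37.5000

Derivation:
After op 1 sync(0): ref=0.0000 raw=[0.0000 0.0000]
After op 2 tick(9): ref=9.0000 raw=[18.0000 13.5000]
After op 3 tick(10): ref=19.0000 raw=[38.0000 28.5000]
After op 4 tick(2): ref=21.0000 raw=[42.0000 31.5000]
After op 5 tick(4): ref=25.0000 raw=[50.0000 37.5000]
Wrap final raw readings (mod 60): 50.0000 mod 60 = 50.0000; 37.5000 mod 60 = 37.5000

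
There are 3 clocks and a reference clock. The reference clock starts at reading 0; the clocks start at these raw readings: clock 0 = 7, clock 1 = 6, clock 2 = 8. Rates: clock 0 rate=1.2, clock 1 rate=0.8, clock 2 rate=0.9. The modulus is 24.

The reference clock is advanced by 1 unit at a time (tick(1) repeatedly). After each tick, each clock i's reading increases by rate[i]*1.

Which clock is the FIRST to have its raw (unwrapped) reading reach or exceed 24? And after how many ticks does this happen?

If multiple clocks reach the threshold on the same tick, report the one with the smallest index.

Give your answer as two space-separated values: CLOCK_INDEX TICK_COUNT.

Answer: 0 15

Derivation:
clock 0: start=7, rate=1.2, needs 24-7 = 17; ticks = ceil(17/1.2) = ceil(14.1667) = 15; reading at tick 15 = 7 + 1.2*15 = 25.0000
clock 1: start=6, rate=0.8, needs 24-6 = 18; ticks = ceil(18/0.8) = ceil(22.5000) = 23; reading at tick 23 = 6 + 0.8*23 = 24.4000
clock 2: start=8, rate=0.9, needs 24-8 = 16; ticks = ceil(16/0.9) = ceil(17.7778) = 18; reading at tick 18 = 8 + 0.9*18 = 24.2000
Minimum tick count = 15; winners = [0]; smallest index = 0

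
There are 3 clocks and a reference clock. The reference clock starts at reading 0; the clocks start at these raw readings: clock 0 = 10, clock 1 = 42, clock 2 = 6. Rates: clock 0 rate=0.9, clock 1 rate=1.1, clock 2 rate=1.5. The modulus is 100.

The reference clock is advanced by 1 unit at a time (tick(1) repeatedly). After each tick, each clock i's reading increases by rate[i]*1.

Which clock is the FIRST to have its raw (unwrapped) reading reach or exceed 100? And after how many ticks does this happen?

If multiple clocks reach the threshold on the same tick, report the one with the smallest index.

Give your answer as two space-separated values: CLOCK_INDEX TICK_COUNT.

clock 0: start=10, rate=0.9, needs 100-10 = 90; ticks = ceil(90/0.9) = ceil(100.0000) = 100; reading at tick 100 = 10 + 0.9*100 = 100.0000
clock 1: start=42, rate=1.1, needs 100-42 = 58; ticks = ceil(58/1.1) = ceil(52.7273) = 53; reading at tick 53 = 42 + 1.1*53 = 100.3000
clock 2: start=6, rate=1.5, needs 100-6 = 94; ticks = ceil(94/1.5) = ceil(62.6667) = 63; reading at tick 63 = 6 + 1.5*63 = 100.5000
Minimum tick count = 53; winners = [1]; smallest index = 1

Answer: 1 53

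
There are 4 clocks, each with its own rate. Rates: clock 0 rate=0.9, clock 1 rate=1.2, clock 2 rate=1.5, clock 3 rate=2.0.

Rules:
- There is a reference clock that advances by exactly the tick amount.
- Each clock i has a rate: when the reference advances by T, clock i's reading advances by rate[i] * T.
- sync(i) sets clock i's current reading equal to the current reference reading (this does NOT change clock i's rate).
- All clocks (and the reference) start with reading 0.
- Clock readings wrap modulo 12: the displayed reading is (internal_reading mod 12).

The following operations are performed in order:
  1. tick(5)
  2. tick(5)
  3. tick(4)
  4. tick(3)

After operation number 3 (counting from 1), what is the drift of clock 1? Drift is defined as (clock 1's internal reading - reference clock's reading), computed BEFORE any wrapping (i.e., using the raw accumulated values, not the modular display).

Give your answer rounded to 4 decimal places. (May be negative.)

After op 1 tick(5): ref=5.0000 raw=[4.5000 6.0000 7.5000 10.0000]
After op 2 tick(5): ref=10.0000 raw=[9.0000 12.0000 15.0000 20.0000]
After op 3 tick(4): ref=14.0000 raw=[12.6000 16.8000 21.0000 28.0000]
Drift of clock 1 after op 3: 16.8000 - 14.0000 = 2.8000

Answer: 2.8000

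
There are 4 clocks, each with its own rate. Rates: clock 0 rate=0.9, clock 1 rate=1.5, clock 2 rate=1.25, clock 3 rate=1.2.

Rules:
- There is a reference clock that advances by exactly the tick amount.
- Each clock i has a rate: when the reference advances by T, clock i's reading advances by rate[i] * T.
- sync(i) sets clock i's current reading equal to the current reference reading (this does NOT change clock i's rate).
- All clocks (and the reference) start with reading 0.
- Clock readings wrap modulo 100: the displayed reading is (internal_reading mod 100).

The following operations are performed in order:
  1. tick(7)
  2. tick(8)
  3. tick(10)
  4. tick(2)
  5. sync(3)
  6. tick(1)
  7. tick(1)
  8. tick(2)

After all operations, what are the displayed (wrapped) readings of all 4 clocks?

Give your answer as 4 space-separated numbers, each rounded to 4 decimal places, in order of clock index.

After op 1 tick(7): ref=7.0000 raw=[6.3000 10.5000 8.7500 8.4000]
After op 2 tick(8): ref=15.0000 raw=[13.5000 22.5000 18.7500 18.0000]
After op 3 tick(10): ref=25.0000 raw=[22.5000 37.5000 31.2500 30.0000]
After op 4 tick(2): ref=27.0000 raw=[24.3000 40.5000 33.7500 32.4000]
After op 5 sync(3): ref=27.0000 raw=[24.3000 40.5000 33.7500 27.0000]
After op 6 tick(1): ref=28.0000 raw=[25.2000 42.0000 35.0000 28.2000]
After op 7 tick(1): ref=29.0000 raw=[26.1000 43.5000 36.2500 29.4000]
After op 8 tick(2): ref=31.0000 raw=[27.9000 46.5000 38.7500 31.8000]
Wrap final raw readings (mod 100): 27.9000 mod 100 = 27.9000; 46.5000 mod 100 = 46.5000; 38.7500 mod 100 = 38.7500; 31.8000 mod 100 = 31.8000

Answer: 27.9000 46.5000 38.7500 31.8000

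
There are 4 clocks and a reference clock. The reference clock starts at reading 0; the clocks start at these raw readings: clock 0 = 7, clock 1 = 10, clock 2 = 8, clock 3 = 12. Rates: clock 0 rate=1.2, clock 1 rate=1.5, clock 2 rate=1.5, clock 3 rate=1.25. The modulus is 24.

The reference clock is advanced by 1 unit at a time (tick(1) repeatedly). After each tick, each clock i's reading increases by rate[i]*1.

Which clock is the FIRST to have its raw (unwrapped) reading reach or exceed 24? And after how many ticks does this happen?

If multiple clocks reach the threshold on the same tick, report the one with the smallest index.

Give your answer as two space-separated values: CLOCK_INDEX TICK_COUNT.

clock 0: start=7, rate=1.2, needs 24-7 = 17; ticks = ceil(17/1.2) = ceil(14.1667) = 15; reading at tick 15 = 7 + 1.2*15 = 25.0000
clock 1: start=10, rate=1.5, needs 24-10 = 14; ticks = ceil(14/1.5) = ceil(9.3333) = 10; reading at tick 10 = 10 + 1.5*10 = 25.0000
clock 2: start=8, rate=1.5, needs 24-8 = 16; ticks = ceil(16/1.5) = ceil(10.6667) = 11; reading at tick 11 = 8 + 1.5*11 = 24.5000
clock 3: start=12, rate=1.25, needs 24-12 = 12; ticks = ceil(12/1.25) = ceil(9.6000) = 10; reading at tick 10 = 12 + 1.25*10 = 24.5000
Minimum tick count = 10; winners = [1, 3]; smallest index = 1

Answer: 1 10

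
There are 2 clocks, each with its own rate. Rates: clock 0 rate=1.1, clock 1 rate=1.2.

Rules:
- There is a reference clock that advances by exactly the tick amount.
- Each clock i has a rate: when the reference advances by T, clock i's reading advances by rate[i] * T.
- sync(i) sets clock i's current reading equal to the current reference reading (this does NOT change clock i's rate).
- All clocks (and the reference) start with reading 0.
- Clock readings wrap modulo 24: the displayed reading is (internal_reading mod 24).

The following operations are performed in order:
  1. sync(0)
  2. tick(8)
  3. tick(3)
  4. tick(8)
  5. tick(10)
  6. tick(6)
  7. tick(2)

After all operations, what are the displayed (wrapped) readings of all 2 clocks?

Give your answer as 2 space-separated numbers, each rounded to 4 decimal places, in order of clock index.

Answer: 16.7000 20.4000

Derivation:
After op 1 sync(0): ref=0.0000 raw=[0.0000 0.0000]
After op 2 tick(8): ref=8.0000 raw=[8.8000 9.6000]
After op 3 tick(3): ref=11.0000 raw=[12.1000 13.2000]
After op 4 tick(8): ref=19.0000 raw=[20.9000 22.8000]
After op 5 tick(10): ref=29.0000 raw=[31.9000 34.8000]
After op 6 tick(6): ref=35.0000 raw=[38.5000 42.0000]
After op 7 tick(2): ref=37.0000 raw=[40.7000 44.4000]
Wrap final raw readings (mod 24): 40.7000 mod 24 = 16.7000; 44.4000 mod 24 = 20.4000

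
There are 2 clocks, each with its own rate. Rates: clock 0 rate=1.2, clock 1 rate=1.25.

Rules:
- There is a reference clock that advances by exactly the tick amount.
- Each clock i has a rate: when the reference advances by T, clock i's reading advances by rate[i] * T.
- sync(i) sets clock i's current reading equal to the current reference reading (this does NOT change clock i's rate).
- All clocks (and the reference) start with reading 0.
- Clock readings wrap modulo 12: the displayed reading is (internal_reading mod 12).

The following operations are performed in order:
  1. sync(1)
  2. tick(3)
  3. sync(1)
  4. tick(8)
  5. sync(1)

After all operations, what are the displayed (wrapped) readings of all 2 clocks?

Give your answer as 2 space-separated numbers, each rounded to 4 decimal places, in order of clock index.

After op 1 sync(1): ref=0.0000 raw=[0.0000 0.0000]
After op 2 tick(3): ref=3.0000 raw=[3.6000 3.7500]
After op 3 sync(1): ref=3.0000 raw=[3.6000 3.0000]
After op 4 tick(8): ref=11.0000 raw=[13.2000 13.0000]
After op 5 sync(1): ref=11.0000 raw=[13.2000 11.0000]
Wrap final raw readings (mod 12): 13.2000 mod 12 = 1.2000; 11.0000 mod 12 = 11.0000

Answer: 1.2000 11.0000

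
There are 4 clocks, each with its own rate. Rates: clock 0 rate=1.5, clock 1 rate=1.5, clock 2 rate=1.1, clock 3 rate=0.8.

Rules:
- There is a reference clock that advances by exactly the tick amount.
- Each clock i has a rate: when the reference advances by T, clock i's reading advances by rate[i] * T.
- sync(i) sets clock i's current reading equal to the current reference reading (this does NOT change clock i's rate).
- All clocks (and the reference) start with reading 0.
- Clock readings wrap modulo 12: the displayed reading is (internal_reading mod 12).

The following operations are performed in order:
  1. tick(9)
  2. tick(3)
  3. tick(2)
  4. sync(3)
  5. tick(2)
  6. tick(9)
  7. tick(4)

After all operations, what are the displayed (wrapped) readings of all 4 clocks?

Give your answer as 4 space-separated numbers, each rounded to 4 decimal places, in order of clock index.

Answer: 7.5000 7.5000 7.9000 2.0000

Derivation:
After op 1 tick(9): ref=9.0000 raw=[13.5000 13.5000 9.9000 7.2000]
After op 2 tick(3): ref=12.0000 raw=[18.0000 18.0000 13.2000 9.6000]
After op 3 tick(2): ref=14.0000 raw=[21.0000 21.0000 15.4000 11.2000]
After op 4 sync(3): ref=14.0000 raw=[21.0000 21.0000 15.4000 14.0000]
After op 5 tick(2): ref=16.0000 raw=[24.0000 24.0000 17.6000 15.6000]
After op 6 tick(9): ref=25.0000 raw=[37.5000 37.5000 27.5000 22.8000]
After op 7 tick(4): ref=29.0000 raw=[43.5000 43.5000 31.9000 26.0000]
Wrap final raw readings (mod 12): 43.5000 mod 12 = 7.5000; 43.5000 mod 12 = 7.5000; 31.9000 mod 12 = 7.9000; 26.0000 mod 12 = 2.0000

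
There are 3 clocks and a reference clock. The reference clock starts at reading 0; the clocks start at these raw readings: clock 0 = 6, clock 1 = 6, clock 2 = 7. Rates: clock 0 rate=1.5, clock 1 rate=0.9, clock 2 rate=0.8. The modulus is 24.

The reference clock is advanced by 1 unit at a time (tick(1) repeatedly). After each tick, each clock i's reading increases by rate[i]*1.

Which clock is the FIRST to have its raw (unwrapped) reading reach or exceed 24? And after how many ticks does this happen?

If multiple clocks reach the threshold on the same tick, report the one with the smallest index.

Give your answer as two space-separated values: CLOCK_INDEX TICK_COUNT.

Answer: 0 12

Derivation:
clock 0: start=6, rate=1.5, needs 24-6 = 18; ticks = ceil(18/1.5) = ceil(12.0000) = 12; reading at tick 12 = 6 + 1.5*12 = 24.0000
clock 1: start=6, rate=0.9, needs 24-6 = 18; ticks = ceil(18/0.9) = ceil(20.0000) = 20; reading at tick 20 = 6 + 0.9*20 = 24.0000
clock 2: start=7, rate=0.8, needs 24-7 = 17; ticks = ceil(17/0.8) = ceil(21.2500) = 22; reading at tick 22 = 7 + 0.8*22 = 24.6000
Minimum tick count = 12; winners = [0]; smallest index = 0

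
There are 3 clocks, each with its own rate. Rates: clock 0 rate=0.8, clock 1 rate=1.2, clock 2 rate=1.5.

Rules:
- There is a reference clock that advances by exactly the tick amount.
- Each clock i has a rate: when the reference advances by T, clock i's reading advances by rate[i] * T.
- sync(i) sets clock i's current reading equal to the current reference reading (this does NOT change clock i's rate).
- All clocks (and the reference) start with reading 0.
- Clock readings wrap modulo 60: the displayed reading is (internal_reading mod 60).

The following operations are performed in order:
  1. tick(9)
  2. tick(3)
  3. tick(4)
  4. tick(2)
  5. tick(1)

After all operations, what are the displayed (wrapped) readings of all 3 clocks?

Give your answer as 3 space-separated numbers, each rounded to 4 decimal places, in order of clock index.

After op 1 tick(9): ref=9.0000 raw=[7.2000 10.8000 13.5000]
After op 2 tick(3): ref=12.0000 raw=[9.6000 14.4000 18.0000]
After op 3 tick(4): ref=16.0000 raw=[12.8000 19.2000 24.0000]
After op 4 tick(2): ref=18.0000 raw=[14.4000 21.6000 27.0000]
After op 5 tick(1): ref=19.0000 raw=[15.2000 22.8000 28.5000]
Wrap final raw readings (mod 60): 15.2000 mod 60 = 15.2000; 22.8000 mod 60 = 22.8000; 28.5000 mod 60 = 28.5000

Answer: 15.2000 22.8000 28.5000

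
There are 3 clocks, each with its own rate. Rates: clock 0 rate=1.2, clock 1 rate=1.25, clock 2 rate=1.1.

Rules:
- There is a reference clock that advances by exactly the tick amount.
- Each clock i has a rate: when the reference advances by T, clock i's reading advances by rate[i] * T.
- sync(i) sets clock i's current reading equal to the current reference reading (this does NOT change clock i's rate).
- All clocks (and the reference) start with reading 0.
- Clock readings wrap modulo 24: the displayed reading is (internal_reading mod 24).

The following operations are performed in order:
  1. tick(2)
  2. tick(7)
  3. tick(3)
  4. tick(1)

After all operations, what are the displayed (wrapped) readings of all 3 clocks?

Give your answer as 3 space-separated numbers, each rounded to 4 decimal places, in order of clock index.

After op 1 tick(2): ref=2.0000 raw=[2.4000 2.5000 2.2000]
After op 2 tick(7): ref=9.0000 raw=[10.8000 11.2500 9.9000]
After op 3 tick(3): ref=12.0000 raw=[14.4000 15.0000 13.2000]
After op 4 tick(1): ref=13.0000 raw=[15.6000 16.2500 14.3000]
Wrap final raw readings (mod 24): 15.6000 mod 24 = 15.6000; 16.2500 mod 24 = 16.2500; 14.3000 mod 24 = 14.3000

Answer: 15.6000 16.2500 14.3000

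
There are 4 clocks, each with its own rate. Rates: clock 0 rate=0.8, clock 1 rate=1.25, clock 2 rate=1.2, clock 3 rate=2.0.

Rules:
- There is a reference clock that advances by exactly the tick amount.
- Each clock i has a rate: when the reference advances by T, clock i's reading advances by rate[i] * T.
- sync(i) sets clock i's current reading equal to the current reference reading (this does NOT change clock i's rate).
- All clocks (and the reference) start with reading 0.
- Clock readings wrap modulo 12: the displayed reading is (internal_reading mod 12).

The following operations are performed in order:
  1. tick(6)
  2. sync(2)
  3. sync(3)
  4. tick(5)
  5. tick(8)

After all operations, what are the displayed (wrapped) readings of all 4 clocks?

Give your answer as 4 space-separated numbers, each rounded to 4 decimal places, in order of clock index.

After op 1 tick(6): ref=6.0000 raw=[4.8000 7.5000 7.2000 12.0000]
After op 2 sync(2): ref=6.0000 raw=[4.8000 7.5000 6.0000 12.0000]
After op 3 sync(3): ref=6.0000 raw=[4.8000 7.5000 6.0000 6.0000]
After op 4 tick(5): ref=11.0000 raw=[8.8000 13.7500 12.0000 16.0000]
After op 5 tick(8): ref=19.0000 raw=[15.2000 23.7500 21.6000 32.0000]
Wrap final raw readings (mod 12): 15.2000 mod 12 = 3.2000; 23.7500 mod 12 = 11.7500; 21.6000 mod 12 = 9.6000; 32.0000 mod 12 = 8.0000

Answer: 3.2000 11.7500 9.6000 8.0000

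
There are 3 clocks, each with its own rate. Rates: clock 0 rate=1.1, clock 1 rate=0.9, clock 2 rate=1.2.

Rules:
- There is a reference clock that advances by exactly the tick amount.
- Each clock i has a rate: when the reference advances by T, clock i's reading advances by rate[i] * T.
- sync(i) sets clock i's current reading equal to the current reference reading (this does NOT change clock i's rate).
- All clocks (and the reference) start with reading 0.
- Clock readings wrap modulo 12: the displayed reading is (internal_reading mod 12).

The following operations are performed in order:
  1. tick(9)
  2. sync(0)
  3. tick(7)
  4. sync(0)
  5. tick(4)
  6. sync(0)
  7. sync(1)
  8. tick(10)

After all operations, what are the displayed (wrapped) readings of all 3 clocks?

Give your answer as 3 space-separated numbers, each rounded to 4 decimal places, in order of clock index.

Answer: 7.0000 5.0000 0.0000

Derivation:
After op 1 tick(9): ref=9.0000 raw=[9.9000 8.1000 10.8000]
After op 2 sync(0): ref=9.0000 raw=[9.0000 8.1000 10.8000]
After op 3 tick(7): ref=16.0000 raw=[16.7000 14.4000 19.2000]
After op 4 sync(0): ref=16.0000 raw=[16.0000 14.4000 19.2000]
After op 5 tick(4): ref=20.0000 raw=[20.4000 18.0000 24.0000]
After op 6 sync(0): ref=20.0000 raw=[20.0000 18.0000 24.0000]
After op 7 sync(1): ref=20.0000 raw=[20.0000 20.0000 24.0000]
After op 8 tick(10): ref=30.0000 raw=[31.0000 29.0000 36.0000]
Wrap final raw readings (mod 12): 31.0000 mod 12 = 7.0000; 29.0000 mod 12 = 5.0000; 36.0000 mod 12 = 0.0000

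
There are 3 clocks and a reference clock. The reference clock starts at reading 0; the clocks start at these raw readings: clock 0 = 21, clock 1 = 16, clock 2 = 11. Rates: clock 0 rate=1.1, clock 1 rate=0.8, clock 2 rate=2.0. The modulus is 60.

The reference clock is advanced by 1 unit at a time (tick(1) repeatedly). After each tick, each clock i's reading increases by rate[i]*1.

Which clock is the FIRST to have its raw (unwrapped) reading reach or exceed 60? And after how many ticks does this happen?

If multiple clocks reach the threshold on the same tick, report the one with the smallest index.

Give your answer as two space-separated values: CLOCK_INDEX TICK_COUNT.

clock 0: start=21, rate=1.1, needs 60-21 = 39; ticks = ceil(39/1.1) = ceil(35.4545) = 36; reading at tick 36 = 21 + 1.1*36 = 60.6000
clock 1: start=16, rate=0.8, needs 60-16 = 44; ticks = ceil(44/0.8) = ceil(55.0000) = 55; reading at tick 55 = 16 + 0.8*55 = 60.0000
clock 2: start=11, rate=2.0, needs 60-11 = 49; ticks = ceil(49/2.0) = ceil(24.5000) = 25; reading at tick 25 = 11 + 2.0*25 = 61.0000
Minimum tick count = 25; winners = [2]; smallest index = 2

Answer: 2 25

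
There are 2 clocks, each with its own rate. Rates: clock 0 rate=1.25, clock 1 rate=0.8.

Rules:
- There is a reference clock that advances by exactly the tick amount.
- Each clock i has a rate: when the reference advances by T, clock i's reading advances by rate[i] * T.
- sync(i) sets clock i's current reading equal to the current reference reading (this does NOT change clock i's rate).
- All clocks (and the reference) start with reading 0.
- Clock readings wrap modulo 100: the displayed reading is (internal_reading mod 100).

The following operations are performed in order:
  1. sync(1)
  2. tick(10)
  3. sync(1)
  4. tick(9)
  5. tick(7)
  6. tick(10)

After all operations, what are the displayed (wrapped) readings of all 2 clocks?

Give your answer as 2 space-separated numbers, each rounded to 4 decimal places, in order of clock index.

After op 1 sync(1): ref=0.0000 raw=[0.0000 0.0000]
After op 2 tick(10): ref=10.0000 raw=[12.5000 8.0000]
After op 3 sync(1): ref=10.0000 raw=[12.5000 10.0000]
After op 4 tick(9): ref=19.0000 raw=[23.7500 17.2000]
After op 5 tick(7): ref=26.0000 raw=[32.5000 22.8000]
After op 6 tick(10): ref=36.0000 raw=[45.0000 30.8000]
Wrap final raw readings (mod 100): 45.0000 mod 100 = 45.0000; 30.8000 mod 100 = 30.8000

Answer: 45.0000 30.8000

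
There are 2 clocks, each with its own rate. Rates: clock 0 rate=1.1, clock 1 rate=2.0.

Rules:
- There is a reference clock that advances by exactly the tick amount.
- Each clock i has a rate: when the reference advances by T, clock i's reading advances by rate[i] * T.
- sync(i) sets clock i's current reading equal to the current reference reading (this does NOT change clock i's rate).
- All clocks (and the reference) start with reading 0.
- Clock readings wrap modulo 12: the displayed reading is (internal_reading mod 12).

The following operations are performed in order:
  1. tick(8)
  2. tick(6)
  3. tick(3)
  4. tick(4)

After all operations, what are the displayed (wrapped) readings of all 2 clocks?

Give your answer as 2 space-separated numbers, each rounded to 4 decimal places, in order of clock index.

Answer: 11.1000 6.0000

Derivation:
After op 1 tick(8): ref=8.0000 raw=[8.8000 16.0000]
After op 2 tick(6): ref=14.0000 raw=[15.4000 28.0000]
After op 3 tick(3): ref=17.0000 raw=[18.7000 34.0000]
After op 4 tick(4): ref=21.0000 raw=[23.1000 42.0000]
Wrap final raw readings (mod 12): 23.1000 mod 12 = 11.1000; 42.0000 mod 12 = 6.0000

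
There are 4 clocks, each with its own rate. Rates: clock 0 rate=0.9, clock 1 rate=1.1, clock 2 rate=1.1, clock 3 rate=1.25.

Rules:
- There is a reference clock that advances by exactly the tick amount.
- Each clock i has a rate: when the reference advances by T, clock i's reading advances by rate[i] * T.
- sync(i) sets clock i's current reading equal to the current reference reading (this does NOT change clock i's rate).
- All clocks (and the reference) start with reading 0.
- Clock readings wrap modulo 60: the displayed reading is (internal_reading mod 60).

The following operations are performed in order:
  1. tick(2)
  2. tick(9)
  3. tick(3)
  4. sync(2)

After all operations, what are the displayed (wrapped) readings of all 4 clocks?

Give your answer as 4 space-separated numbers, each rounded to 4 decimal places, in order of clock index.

After op 1 tick(2): ref=2.0000 raw=[1.8000 2.2000 2.2000 2.5000]
After op 2 tick(9): ref=11.0000 raw=[9.9000 12.1000 12.1000 13.7500]
After op 3 tick(3): ref=14.0000 raw=[12.6000 15.4000 15.4000 17.5000]
After op 4 sync(2): ref=14.0000 raw=[12.6000 15.4000 14.0000 17.5000]
Wrap final raw readings (mod 60): 12.6000 mod 60 = 12.6000; 15.4000 mod 60 = 15.4000; 14.0000 mod 60 = 14.0000; 17.5000 mod 60 = 17.5000

Answer: 12.6000 15.4000 14.0000 17.5000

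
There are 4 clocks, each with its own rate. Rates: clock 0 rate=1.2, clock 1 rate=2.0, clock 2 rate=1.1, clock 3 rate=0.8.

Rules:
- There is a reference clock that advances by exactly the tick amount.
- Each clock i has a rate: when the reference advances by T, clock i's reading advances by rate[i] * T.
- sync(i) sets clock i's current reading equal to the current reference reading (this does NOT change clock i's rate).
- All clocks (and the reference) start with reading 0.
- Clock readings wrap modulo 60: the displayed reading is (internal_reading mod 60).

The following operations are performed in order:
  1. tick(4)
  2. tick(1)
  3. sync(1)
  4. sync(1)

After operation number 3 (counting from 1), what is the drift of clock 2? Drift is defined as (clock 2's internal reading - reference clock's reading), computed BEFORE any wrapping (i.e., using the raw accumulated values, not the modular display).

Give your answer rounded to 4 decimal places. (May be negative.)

After op 1 tick(4): ref=4.0000 raw=[4.8000 8.0000 4.4000 3.2000]
After op 2 tick(1): ref=5.0000 raw=[6.0000 10.0000 5.5000 4.0000]
After op 3 sync(1): ref=5.0000 raw=[6.0000 5.0000 5.5000 4.0000]
Drift of clock 2 after op 3: 5.5000 - 5.0000 = 0.5000

Answer: 0.5000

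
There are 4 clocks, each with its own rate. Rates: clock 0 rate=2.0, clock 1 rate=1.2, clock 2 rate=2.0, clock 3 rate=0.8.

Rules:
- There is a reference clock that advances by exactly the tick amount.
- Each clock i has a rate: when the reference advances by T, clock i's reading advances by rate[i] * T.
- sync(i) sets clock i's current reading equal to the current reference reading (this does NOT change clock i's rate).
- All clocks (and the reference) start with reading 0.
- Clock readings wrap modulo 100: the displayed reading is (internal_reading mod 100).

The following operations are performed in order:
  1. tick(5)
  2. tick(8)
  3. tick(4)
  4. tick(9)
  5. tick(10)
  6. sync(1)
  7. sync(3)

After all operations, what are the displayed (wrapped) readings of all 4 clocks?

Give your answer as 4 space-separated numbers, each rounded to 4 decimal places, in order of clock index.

Answer: 72.0000 36.0000 72.0000 36.0000

Derivation:
After op 1 tick(5): ref=5.0000 raw=[10.0000 6.0000 10.0000 4.0000]
After op 2 tick(8): ref=13.0000 raw=[26.0000 15.6000 26.0000 10.4000]
After op 3 tick(4): ref=17.0000 raw=[34.0000 20.4000 34.0000 13.6000]
After op 4 tick(9): ref=26.0000 raw=[52.0000 31.2000 52.0000 20.8000]
After op 5 tick(10): ref=36.0000 raw=[72.0000 43.2000 72.0000 28.8000]
After op 6 sync(1): ref=36.0000 raw=[72.0000 36.0000 72.0000 28.8000]
After op 7 sync(3): ref=36.0000 raw=[72.0000 36.0000 72.0000 36.0000]
Wrap final raw readings (mod 100): 72.0000 mod 100 = 72.0000; 36.0000 mod 100 = 36.0000; 72.0000 mod 100 = 72.0000; 36.0000 mod 100 = 36.0000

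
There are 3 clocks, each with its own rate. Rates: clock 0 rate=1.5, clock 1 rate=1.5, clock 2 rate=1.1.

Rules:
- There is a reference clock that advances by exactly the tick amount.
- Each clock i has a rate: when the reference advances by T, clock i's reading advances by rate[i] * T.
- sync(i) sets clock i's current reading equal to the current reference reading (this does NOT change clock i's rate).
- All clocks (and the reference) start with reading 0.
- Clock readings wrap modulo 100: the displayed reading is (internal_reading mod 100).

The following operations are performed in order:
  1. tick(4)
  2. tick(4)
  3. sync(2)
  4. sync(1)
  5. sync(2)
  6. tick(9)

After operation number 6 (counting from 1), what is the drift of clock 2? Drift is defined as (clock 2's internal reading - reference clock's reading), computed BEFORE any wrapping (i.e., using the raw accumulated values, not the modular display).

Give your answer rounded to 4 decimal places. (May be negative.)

Answer: 0.9000

Derivation:
After op 1 tick(4): ref=4.0000 raw=[6.0000 6.0000 4.4000]
After op 2 tick(4): ref=8.0000 raw=[12.0000 12.0000 8.8000]
After op 3 sync(2): ref=8.0000 raw=[12.0000 12.0000 8.0000]
After op 4 sync(1): ref=8.0000 raw=[12.0000 8.0000 8.0000]
After op 5 sync(2): ref=8.0000 raw=[12.0000 8.0000 8.0000]
After op 6 tick(9): ref=17.0000 raw=[25.5000 21.5000 17.9000]
Drift of clock 2 after op 6: 17.9000 - 17.0000 = 0.9000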